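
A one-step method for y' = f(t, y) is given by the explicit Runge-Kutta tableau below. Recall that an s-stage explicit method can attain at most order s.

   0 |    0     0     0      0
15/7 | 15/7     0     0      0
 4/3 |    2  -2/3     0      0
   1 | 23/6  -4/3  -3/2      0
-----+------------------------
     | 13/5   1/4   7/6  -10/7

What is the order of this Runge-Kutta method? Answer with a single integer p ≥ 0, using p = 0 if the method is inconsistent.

0

b = (13/5, 1/4, 7/6, -10/7)
c = (0, 15/7, 4/3, 1)
Ac = (0, 0, -10/7, -34/7)
Σ b_i: 13/5·1 + 1/4·1 + 7/6·1 + (-10/7)·1 = 1087/420 ≠ 1 ⇒ order 0.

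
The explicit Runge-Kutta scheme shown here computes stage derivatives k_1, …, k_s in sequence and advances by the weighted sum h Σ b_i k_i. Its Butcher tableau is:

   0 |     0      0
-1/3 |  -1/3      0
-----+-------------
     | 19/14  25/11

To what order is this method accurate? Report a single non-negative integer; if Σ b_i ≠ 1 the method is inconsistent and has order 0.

b = (19/14, 25/11)
c = (0, -1/3)
Σ b_i: 19/14·1 + 25/11·1 = 559/154 ≠ 1 ⇒ order 0.

0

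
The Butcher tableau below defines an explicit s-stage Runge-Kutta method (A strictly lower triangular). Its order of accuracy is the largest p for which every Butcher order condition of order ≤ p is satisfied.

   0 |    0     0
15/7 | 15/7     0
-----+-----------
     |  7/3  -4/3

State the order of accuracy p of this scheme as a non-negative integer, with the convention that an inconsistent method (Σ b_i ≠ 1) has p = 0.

b = (7/3, -4/3)
c = (0, 15/7)
Σ b_i: 7/3·1 + (-4/3)·1 = 1 ✓
b·c: (-4/3)·15/7 = -20/7 ≠ 1/2 ⇒ order 1.

1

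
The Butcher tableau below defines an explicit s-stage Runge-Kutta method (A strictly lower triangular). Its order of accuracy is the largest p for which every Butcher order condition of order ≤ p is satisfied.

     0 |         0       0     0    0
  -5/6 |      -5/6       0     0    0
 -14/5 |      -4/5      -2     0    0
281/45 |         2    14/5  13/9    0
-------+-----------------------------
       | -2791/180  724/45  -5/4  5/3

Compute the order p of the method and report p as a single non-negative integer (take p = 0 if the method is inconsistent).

2

b = (-2791/180, 724/45, -5/4, 5/3)
c = (0, -5/6, -14/5, 281/45)
Ac = (0, 0, 5/3, -287/45)
Σ b_i: (-2791/180)·1 + 724/45·1 + (-5/4)·1 + 5/3·1 = 1 ✓
b·c: 724/45·(-5/6) + (-5/4)·(-14/5) + 5/3·281/45 = 1/2 ✓
b·c²: 724/45·25/36 + (-5/4)·196/25 + 5/3·78961/2025 = 80629/1215 ≠ 1/3 ⇒ order 2.
b·Ac: (-5/4)·5/3 + 5/3·(-287/45) = -1373/108 ≠ 1/6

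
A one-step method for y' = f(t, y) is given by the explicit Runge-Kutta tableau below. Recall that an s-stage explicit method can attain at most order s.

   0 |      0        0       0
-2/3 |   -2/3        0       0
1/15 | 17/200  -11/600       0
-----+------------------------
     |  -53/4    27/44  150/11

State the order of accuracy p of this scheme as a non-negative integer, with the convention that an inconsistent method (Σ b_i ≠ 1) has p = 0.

3

b = (-53/4, 27/44, 150/11)
c = (0, -2/3, 1/15)
Ac = (0, 0, 11/900)
Σ b_i: (-53/4)·1 + 27/44·1 + 150/11·1 = 1 ✓
b·c: 27/44·(-2/3) + 150/11·1/15 = 1/2 ✓
b·c²: 27/44·4/9 + 150/11·1/225 = 1/3 ✓
b·Ac: 150/11·11/900 = 1/6 ✓; 3 stages ⇒ order 3.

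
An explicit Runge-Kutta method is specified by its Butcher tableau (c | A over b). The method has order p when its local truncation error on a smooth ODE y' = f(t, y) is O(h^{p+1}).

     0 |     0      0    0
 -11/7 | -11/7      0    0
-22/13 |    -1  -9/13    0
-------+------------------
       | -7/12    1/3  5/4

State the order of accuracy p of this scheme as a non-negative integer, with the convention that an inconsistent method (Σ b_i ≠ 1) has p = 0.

1

b = (-7/12, 1/3, 5/4)
c = (0, -11/7, -22/13)
Ac = (0, 0, 99/91)
Σ b_i: (-7/12)·1 + 1/3·1 + 5/4·1 = 1 ✓
b·c: 1/3·(-11/7) + 5/4·(-22/13) = -1441/546 ≠ 1/2 ⇒ order 1.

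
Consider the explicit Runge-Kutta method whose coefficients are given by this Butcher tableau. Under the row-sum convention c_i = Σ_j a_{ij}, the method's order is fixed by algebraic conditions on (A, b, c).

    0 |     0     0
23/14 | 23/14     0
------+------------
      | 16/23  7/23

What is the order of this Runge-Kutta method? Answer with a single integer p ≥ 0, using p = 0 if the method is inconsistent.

2

b = (16/23, 7/23)
c = (0, 23/14)
Σ b_i: 16/23·1 + 7/23·1 = 1 ✓
b·c: 7/23·23/14 = 1/2 ✓; 2 stages ⇒ order 2.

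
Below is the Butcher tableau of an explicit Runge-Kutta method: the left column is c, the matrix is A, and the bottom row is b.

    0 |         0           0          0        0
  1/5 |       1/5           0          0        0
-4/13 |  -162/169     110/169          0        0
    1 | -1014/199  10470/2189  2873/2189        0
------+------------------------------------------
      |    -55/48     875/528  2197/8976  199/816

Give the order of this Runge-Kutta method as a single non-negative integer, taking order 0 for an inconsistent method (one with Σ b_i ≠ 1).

4

b = (-55/48, 875/528, 2197/8976, 199/816)
c = (0, 1/5, -4/13, 1)
Ac = (0, 0, 22/169, 110/199)
Σ b_i: (-55/48)·1 + 875/528·1 + 2197/8976·1 + 199/816·1 = 1 ✓
b·c: 875/528·1/5 + 2197/8976·(-4/13) + 199/816·1 = 1/2 ✓
b·c²: 875/528·1/25 + 2197/8976·16/169 + 199/816·1 = 1/3 ✓
b·Ac: 2197/8976·22/169 + 199/816·110/199 = 1/6 ✓
b·c³: 875/528·1/125 + 2197/8976·(-64/2197) + 199/816·1 = 1/4 ✓
b·(c∘Ac): 2197/8976·(-88/2197) + 199/816·110/199 = 1/8 ✓
b·Ac²: 2197/8976·22/845 + 199/816·314/995 = 1/12 ✓
b·A²c: 199/816·34/199 = 1/24 ✓; 4 stages ⇒ order 4.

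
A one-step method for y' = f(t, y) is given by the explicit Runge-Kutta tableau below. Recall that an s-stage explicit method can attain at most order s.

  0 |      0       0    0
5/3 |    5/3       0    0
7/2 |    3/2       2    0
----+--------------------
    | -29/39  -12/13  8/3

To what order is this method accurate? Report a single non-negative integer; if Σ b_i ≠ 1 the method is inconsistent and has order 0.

1

b = (-29/39, -12/13, 8/3)
c = (0, 5/3, 7/2)
Ac = (0, 0, 10/3)
Σ b_i: (-29/39)·1 + (-12/13)·1 + 8/3·1 = 1 ✓
b·c: (-12/13)·5/3 + 8/3·7/2 = 304/39 ≠ 1/2 ⇒ order 1.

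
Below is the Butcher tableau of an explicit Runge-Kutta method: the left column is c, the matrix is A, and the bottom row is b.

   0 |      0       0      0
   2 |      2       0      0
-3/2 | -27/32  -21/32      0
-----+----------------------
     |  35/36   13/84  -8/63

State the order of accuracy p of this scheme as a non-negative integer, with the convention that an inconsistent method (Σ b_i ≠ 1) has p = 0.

3

b = (35/36, 13/84, -8/63)
c = (0, 2, -3/2)
Ac = (0, 0, -21/16)
Σ b_i: 35/36·1 + 13/84·1 + (-8/63)·1 = 1 ✓
b·c: 13/84·2 + (-8/63)·(-3/2) = 1/2 ✓
b·c²: 13/84·4 + (-8/63)·9/4 = 1/3 ✓
b·Ac: (-8/63)·(-21/16) = 1/6 ✓; 3 stages ⇒ order 3.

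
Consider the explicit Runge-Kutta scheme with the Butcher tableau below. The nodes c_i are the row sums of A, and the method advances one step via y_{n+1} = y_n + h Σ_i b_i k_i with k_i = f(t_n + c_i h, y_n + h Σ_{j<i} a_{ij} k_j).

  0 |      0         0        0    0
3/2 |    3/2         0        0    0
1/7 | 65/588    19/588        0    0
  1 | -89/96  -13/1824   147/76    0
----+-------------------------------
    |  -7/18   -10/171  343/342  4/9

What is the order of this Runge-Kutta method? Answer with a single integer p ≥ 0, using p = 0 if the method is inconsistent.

b = (-7/18, -10/171, 343/342, 4/9)
c = (0, 3/2, 1/7, 1)
Ac = (0, 0, 19/392, 17/64)
Σ b_i: (-7/18)·1 + (-10/171)·1 + 343/342·1 + 4/9·1 = 1 ✓
b·c: (-10/171)·3/2 + 343/342·1/7 + 4/9·1 = 1/2 ✓
b·c²: (-10/171)·9/4 + 343/342·1/49 + 4/9·1 = 1/3 ✓
b·Ac: 343/342·19/392 + 4/9·17/64 = 1/6 ✓
b·c³: (-10/171)·27/8 + 343/342·1/343 + 4/9·1 = 1/4 ✓
b·(c∘Ac): 343/342·19/2744 + 4/9·17/64 = 1/8 ✓
b·Ac²: 343/342·57/784 + 4/9·3/128 = 1/12 ✓
b·A²c: 4/9·3/32 = 1/24 ✓; 4 stages ⇒ order 4.

4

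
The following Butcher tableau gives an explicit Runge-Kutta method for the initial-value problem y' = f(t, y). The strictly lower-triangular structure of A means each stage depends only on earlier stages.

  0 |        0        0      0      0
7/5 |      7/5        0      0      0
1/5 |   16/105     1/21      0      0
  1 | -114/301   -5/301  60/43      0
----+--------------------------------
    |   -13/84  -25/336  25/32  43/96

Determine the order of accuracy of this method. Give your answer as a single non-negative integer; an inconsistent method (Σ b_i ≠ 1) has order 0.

b = (-13/84, -25/336, 25/32, 43/96)
c = (0, 7/5, 1/5, 1)
Ac = (0, 0, 1/15, 11/43)
Σ b_i: (-13/84)·1 + (-25/336)·1 + 25/32·1 + 43/96·1 = 1 ✓
b·c: (-25/336)·7/5 + 25/32·1/5 + 43/96·1 = 1/2 ✓
b·c²: (-25/336)·49/25 + 25/32·1/25 + 43/96·1 = 1/3 ✓
b·Ac: 25/32·1/15 + 43/96·11/43 = 1/6 ✓
b·c³: (-25/336)·343/125 + 25/32·1/125 + 43/96·1 = 1/4 ✓
b·(c∘Ac): 25/32·1/75 + 43/96·11/43 = 1/8 ✓
b·Ac²: 25/32·7/75 + 43/96·1/43 = 1/12 ✓
b·A²c: 43/96·4/43 = 1/24 ✓; 4 stages ⇒ order 4.

4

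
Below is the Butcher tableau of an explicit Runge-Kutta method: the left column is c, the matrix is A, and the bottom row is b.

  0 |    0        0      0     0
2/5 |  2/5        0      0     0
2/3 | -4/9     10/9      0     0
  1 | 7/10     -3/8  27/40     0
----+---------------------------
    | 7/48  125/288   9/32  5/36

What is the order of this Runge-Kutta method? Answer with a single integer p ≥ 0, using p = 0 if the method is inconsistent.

b = (7/48, 125/288, 9/32, 5/36)
c = (0, 2/5, 2/3, 1)
Ac = (0, 0, 4/9, 3/10)
Σ b_i: 7/48·1 + 125/288·1 + 9/32·1 + 5/36·1 = 1 ✓
b·c: 125/288·2/5 + 9/32·2/3 + 5/36·1 = 1/2 ✓
b·c²: 125/288·4/25 + 9/32·4/9 + 5/36·1 = 1/3 ✓
b·Ac: 9/32·4/9 + 5/36·3/10 = 1/6 ✓
b·c³: 125/288·8/125 + 9/32·8/27 + 5/36·1 = 1/4 ✓
b·(c∘Ac): 9/32·8/27 + 5/36·3/10 = 1/8 ✓
b·Ac²: 9/32·8/45 + 5/36·6/25 = 1/12 ✓
b·A²c: 5/36·3/10 = 1/24 ✓; 4 stages ⇒ order 4.

4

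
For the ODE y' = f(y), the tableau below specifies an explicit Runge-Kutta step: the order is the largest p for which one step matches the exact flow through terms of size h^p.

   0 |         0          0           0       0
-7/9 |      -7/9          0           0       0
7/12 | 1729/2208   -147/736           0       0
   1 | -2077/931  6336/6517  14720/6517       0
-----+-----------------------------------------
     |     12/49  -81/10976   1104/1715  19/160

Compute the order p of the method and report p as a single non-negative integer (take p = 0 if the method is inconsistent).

4

b = (12/49, -81/10976, 1104/1715, 19/160)
c = (0, -7/9, 7/12, 1)
Ac = (0, 0, 343/2208, 32/57)
Σ b_i: 12/49·1 + (-81/10976)·1 + 1104/1715·1 + 19/160·1 = 1 ✓
b·c: (-81/10976)·(-7/9) + 1104/1715·7/12 + 19/160·1 = 1/2 ✓
b·c²: (-81/10976)·49/81 + 1104/1715·49/144 + 19/160·1 = 1/3 ✓
b·Ac: 1104/1715·343/2208 + 19/160·32/57 = 1/6 ✓
b·c³: (-81/10976)·(-343/729) + 1104/1715·343/1728 + 19/160·1 = 1/4 ✓
b·(c∘Ac): 1104/1715·2401/26496 + 19/160·32/57 = 1/8 ✓
b·Ac²: 1104/1715·(-2401/19872) + 19/160·232/171 = 1/12 ✓
b·A²c: 19/160·20/57 = 1/24 ✓; 4 stages ⇒ order 4.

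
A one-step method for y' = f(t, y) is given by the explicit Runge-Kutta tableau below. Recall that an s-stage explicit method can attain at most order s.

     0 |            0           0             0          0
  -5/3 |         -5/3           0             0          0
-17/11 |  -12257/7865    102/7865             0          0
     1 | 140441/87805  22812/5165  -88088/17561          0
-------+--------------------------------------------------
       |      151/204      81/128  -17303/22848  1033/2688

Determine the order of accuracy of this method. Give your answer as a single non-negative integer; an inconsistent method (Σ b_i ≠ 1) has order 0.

4

b = (151/204, 81/128, -17303/22848, 1033/2688)
c = (0, -5/3, -17/11, 1)
Ac = (0, 0, -34/1573, 404/1033)
Σ b_i: 151/204·1 + 81/128·1 + (-17303/22848)·1 + 1033/2688·1 = 1 ✓
b·c: 81/128·(-5/3) + (-17303/22848)·(-17/11) + 1033/2688·1 = 1/2 ✓
b·c²: 81/128·25/9 + (-17303/22848)·289/121 + 1033/2688·1 = 1/3 ✓
b·Ac: (-17303/22848)·(-34/1573) + 1033/2688·404/1033 = 1/6 ✓
b·c³: 81/128·(-125/27) + (-17303/22848)·(-4913/1331) + 1033/2688·1 = 1/4 ✓
b·(c∘Ac): (-17303/22848)·578/17303 + 1033/2688·404/1033 = 1/8 ✓
b·Ac²: (-17303/22848)·170/4719 + 1033/2688·892/3099 = 1/12 ✓
b·A²c: 1033/2688·112/1033 = 1/24 ✓; 4 stages ⇒ order 4.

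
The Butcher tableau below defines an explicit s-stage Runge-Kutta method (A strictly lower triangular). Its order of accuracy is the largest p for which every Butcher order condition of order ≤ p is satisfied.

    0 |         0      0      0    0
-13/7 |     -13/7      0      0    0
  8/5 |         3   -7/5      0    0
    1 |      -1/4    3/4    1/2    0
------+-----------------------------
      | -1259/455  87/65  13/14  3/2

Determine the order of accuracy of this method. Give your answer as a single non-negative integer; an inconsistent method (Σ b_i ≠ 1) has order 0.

b = (-1259/455, 87/65, 13/14, 3/2)
c = (0, -13/7, 8/5, 1)
Ac = (0, 0, 13/5, -83/140)
Σ b_i: (-1259/455)·1 + 87/65·1 + 13/14·1 + 3/2·1 = 1 ✓
b·c: 87/65·(-13/7) + 13/14·8/5 + 3/2·1 = 1/2 ✓
b·c²: 87/65·169/49 + 13/14·64/25 + 3/2·1 = 20809/2450 ≠ 1/3 ⇒ order 2.
b·Ac: 13/14·13/5 + 3/2·(-83/140) = 61/40 ≠ 1/6

2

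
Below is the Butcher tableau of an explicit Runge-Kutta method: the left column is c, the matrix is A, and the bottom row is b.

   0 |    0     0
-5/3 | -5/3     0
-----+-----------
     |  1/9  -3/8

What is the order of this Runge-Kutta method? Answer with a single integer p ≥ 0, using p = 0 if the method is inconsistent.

0

b = (1/9, -3/8)
c = (0, -5/3)
Σ b_i: 1/9·1 + (-3/8)·1 = -19/72 ≠ 1 ⇒ order 0.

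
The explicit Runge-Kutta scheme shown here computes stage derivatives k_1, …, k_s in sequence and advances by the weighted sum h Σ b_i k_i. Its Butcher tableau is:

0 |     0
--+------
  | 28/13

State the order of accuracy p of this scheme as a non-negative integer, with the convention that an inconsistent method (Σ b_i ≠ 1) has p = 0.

0

b = (28/13)
c = (0)
Σ b_i: 28/13·1 = 28/13 ≠ 1 ⇒ order 0.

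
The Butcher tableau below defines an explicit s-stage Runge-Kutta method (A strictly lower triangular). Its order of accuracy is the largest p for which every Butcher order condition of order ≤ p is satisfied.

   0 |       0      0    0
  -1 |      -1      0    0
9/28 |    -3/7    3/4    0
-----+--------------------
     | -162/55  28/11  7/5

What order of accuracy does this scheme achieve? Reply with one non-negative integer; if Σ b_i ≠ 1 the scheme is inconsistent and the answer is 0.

1

b = (-162/55, 28/11, 7/5)
c = (0, -1, 9/28)
Ac = (0, 0, -3/4)
Σ b_i: (-162/55)·1 + 28/11·1 + 7/5·1 = 1 ✓
b·c: 28/11·(-1) + 7/5·9/28 = -461/220 ≠ 1/2 ⇒ order 1.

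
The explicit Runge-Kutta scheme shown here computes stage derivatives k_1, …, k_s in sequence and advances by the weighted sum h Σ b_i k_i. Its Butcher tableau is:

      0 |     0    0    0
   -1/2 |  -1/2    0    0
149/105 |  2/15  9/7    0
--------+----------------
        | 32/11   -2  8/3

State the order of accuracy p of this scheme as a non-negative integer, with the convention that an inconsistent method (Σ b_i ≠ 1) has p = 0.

0

b = (32/11, -2, 8/3)
c = (0, -1/2, 149/105)
Ac = (0, 0, -9/14)
Σ b_i: 32/11·1 + (-2)·1 + 8/3·1 = 118/33 ≠ 1 ⇒ order 0.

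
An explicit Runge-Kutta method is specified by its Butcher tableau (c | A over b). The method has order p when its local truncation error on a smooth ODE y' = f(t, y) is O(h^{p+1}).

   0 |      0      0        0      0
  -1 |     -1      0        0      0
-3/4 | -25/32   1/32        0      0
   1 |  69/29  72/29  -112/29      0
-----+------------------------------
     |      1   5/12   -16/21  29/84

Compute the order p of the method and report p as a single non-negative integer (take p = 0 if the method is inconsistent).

4

b = (1, 5/12, -16/21, 29/84)
c = (0, -1, -3/4, 1)
Ac = (0, 0, -1/32, 12/29)
Σ b_i: 1·1 + 5/12·1 + (-16/21)·1 + 29/84·1 = 1 ✓
b·c: 5/12·(-1) + (-16/21)·(-3/4) + 29/84·1 = 1/2 ✓
b·c²: 5/12·1 + (-16/21)·9/16 + 29/84·1 = 1/3 ✓
b·Ac: (-16/21)·(-1/32) + 29/84·12/29 = 1/6 ✓
b·c³: 5/12·(-1) + (-16/21)·(-27/64) + 29/84·1 = 1/4 ✓
b·(c∘Ac): (-16/21)·3/128 + 29/84·12/29 = 1/8 ✓
b·Ac²: (-16/21)·1/32 + 29/84·9/29 = 1/12 ✓
b·A²c: 29/84·7/58 = 1/24 ✓; 4 stages ⇒ order 4.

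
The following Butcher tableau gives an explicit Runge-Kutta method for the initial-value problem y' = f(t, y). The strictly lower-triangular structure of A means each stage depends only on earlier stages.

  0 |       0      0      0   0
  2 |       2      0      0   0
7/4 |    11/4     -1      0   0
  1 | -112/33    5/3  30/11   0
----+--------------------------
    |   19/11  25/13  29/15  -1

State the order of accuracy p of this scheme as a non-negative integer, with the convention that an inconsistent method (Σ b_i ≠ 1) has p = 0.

0

b = (19/11, 25/13, 29/15, -1)
c = (0, 2, 7/4, 1)
Ac = (0, 0, -2, 535/66)
Σ b_i: 19/11·1 + 25/13·1 + 29/15·1 + (-1)·1 = 9832/2145 ≠ 1 ⇒ order 0.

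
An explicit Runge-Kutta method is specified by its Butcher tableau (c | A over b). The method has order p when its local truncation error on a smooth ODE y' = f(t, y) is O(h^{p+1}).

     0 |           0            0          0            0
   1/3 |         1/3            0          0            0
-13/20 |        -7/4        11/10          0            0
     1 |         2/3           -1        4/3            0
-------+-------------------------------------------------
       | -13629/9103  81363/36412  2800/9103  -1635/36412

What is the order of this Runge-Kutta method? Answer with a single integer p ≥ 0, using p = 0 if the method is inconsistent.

b = (-13629/9103, 81363/36412, 2800/9103, -1635/36412)
c = (0, 1/3, -13/20, 1)
Ac = (0, 0, 11/30, -6/5)
Σ b_i: (-13629/9103)·1 + 81363/36412·1 + 2800/9103·1 + (-1635/36412)·1 = 1 ✓
b·c: 81363/36412·1/3 + 2800/9103·(-13/20) + (-1635/36412)·1 = 1/2 ✓
b·c²: 81363/36412·1/9 + 2800/9103·169/400 + (-1635/36412)·1 = 1/3 ✓
b·Ac: 2800/9103·11/30 + (-1635/36412)·(-6/5) = 1/6 ✓
b·c³: 81363/36412·1/27 + 2800/9103·(-2197/8000) + (-1635/36412)·1 = -76381/1638540 ≠ 1/4 ⇒ order 3.
b·(c∘Ac): 2800/9103·(-143/600) + (-1635/36412)·(-6/5) = -1061/54618 ≠ 1/8
b·Ac²: 2800/9103·11/90 + (-1635/36412)·407/900 = 113311/6554160 ≠ 1/12
b·A²c: (-1635/36412)·22/45 = -1199/54618 ≠ 1/24

3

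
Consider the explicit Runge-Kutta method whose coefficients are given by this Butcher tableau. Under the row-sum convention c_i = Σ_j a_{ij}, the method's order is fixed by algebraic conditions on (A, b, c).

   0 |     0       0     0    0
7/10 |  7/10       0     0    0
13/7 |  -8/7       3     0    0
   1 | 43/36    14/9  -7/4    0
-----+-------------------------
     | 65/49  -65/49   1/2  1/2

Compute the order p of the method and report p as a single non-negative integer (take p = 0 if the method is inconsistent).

b = (65/49, -65/49, 1/2, 1/2)
c = (0, 7/10, 13/7, 1)
Ac = (0, 0, 21/10, -389/180)
Σ b_i: 65/49·1 + (-65/49)·1 + 1/2·1 + 1/2·1 = 1 ✓
b·c: (-65/49)·7/10 + 1/2·13/7 + 1/2·1 = 1/2 ✓
b·c²: (-65/49)·49/100 + 1/2·169/49 + 1/2·1 = 1543/980 ≠ 1/3 ⇒ order 2.
b·Ac: 1/2·21/10 + 1/2·(-389/180) = -11/360 ≠ 1/6

2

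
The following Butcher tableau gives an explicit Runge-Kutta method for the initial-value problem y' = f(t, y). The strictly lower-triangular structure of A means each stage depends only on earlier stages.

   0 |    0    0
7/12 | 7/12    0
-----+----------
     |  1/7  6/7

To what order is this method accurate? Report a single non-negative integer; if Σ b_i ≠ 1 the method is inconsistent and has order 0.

2

b = (1/7, 6/7)
c = (0, 7/12)
Σ b_i: 1/7·1 + 6/7·1 = 1 ✓
b·c: 6/7·7/12 = 1/2 ✓; 2 stages ⇒ order 2.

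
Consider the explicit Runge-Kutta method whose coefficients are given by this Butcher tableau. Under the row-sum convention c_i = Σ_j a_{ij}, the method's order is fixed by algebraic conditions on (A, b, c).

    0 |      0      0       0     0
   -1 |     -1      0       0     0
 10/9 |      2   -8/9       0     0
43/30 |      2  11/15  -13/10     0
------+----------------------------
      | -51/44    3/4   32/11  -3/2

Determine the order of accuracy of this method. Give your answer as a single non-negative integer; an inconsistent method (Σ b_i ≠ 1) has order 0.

b = (-51/44, 3/4, 32/11, -3/2)
c = (0, -1, 10/9, 43/30)
Ac = (0, 0, 8/9, -98/45)
Σ b_i: (-51/44)·1 + 3/4·1 + 32/11·1 + (-3/2)·1 = 1 ✓
b·c: 3/4·(-1) + 32/11·10/9 + (-3/2)·43/30 = 329/990 ≠ 1/2 ⇒ order 1.

1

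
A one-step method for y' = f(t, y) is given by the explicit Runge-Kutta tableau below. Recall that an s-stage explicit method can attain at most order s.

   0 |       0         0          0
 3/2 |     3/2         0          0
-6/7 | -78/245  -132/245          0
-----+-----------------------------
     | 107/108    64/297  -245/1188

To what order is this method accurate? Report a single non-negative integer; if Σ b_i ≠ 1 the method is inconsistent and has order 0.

3

b = (107/108, 64/297, -245/1188)
c = (0, 3/2, -6/7)
Ac = (0, 0, -198/245)
Σ b_i: 107/108·1 + 64/297·1 + (-245/1188)·1 = 1 ✓
b·c: 64/297·3/2 + (-245/1188)·(-6/7) = 1/2 ✓
b·c²: 64/297·9/4 + (-245/1188)·36/49 = 1/3 ✓
b·Ac: (-245/1188)·(-198/245) = 1/6 ✓; 3 stages ⇒ order 3.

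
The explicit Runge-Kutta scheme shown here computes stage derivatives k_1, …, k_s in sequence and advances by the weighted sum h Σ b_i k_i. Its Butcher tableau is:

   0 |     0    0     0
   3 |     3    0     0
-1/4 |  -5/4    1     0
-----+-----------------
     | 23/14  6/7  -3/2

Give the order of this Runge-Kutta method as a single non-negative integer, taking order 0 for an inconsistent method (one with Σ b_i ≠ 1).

1

b = (23/14, 6/7, -3/2)
c = (0, 3, -1/4)
Ac = (0, 0, 3)
Σ b_i: 23/14·1 + 6/7·1 + (-3/2)·1 = 1 ✓
b·c: 6/7·3 + (-3/2)·(-1/4) = 165/56 ≠ 1/2 ⇒ order 1.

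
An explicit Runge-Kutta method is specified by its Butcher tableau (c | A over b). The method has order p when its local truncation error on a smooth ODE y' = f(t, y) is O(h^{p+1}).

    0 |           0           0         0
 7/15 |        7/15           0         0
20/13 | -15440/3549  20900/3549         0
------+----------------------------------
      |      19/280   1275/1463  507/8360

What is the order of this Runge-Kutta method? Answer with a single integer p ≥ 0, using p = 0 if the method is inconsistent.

b = (19/280, 1275/1463, 507/8360)
c = (0, 7/15, 20/13)
Ac = (0, 0, 4180/1521)
Σ b_i: 19/280·1 + 1275/1463·1 + 507/8360·1 = 1 ✓
b·c: 1275/1463·7/15 + 507/8360·20/13 = 1/2 ✓
b·c²: 1275/1463·49/225 + 507/8360·400/169 = 1/3 ✓
b·Ac: 507/8360·4180/1521 = 1/6 ✓; 3 stages ⇒ order 3.

3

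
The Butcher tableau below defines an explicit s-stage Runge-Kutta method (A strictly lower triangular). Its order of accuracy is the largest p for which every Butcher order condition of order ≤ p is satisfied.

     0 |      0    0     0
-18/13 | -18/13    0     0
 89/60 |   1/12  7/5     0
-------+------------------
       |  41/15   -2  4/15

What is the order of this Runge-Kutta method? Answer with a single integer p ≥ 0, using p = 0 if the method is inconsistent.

1

b = (41/15, -2, 4/15)
c = (0, -18/13, 89/60)
Ac = (0, 0, -126/65)
Σ b_i: 41/15·1 + (-2)·1 + 4/15·1 = 1 ✓
b·c: (-2)·(-18/13) + 4/15·89/60 = 9257/2925 ≠ 1/2 ⇒ order 1.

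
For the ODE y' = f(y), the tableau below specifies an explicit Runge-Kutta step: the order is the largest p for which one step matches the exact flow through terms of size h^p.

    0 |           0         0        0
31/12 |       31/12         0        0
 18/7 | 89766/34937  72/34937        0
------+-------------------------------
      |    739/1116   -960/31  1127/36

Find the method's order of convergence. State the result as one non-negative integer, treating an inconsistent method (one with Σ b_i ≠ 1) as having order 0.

3

b = (739/1116, -960/31, 1127/36)
c = (0, 31/12, 18/7)
Ac = (0, 0, 6/1127)
Σ b_i: 739/1116·1 + (-960/31)·1 + 1127/36·1 = 1 ✓
b·c: (-960/31)·31/12 + 1127/36·18/7 = 1/2 ✓
b·c²: (-960/31)·961/144 + 1127/36·324/49 = 1/3 ✓
b·Ac: 1127/36·6/1127 = 1/6 ✓; 3 stages ⇒ order 3.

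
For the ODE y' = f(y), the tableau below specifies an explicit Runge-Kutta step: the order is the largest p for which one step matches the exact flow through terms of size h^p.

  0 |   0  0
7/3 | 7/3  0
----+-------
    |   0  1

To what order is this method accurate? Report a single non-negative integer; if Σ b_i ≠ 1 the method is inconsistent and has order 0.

b = (0, 1)
c = (0, 7/3)
Σ b_i: 1·1 = 1 ✓
b·c: 1·7/3 = 7/3 ≠ 1/2 ⇒ order 1.

1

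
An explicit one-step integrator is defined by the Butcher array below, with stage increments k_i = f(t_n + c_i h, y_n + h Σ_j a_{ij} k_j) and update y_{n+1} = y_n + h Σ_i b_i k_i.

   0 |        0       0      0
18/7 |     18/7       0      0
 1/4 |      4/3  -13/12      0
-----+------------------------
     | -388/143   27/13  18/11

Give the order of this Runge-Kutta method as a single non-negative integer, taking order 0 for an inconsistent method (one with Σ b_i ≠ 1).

1

b = (-388/143, 27/13, 18/11)
c = (0, 18/7, 1/4)
Ac = (0, 0, -39/14)
Σ b_i: (-388/143)·1 + 27/13·1 + 18/11·1 = 1 ✓
b·c: 27/13·18/7 + 18/11·1/4 = 11511/2002 ≠ 1/2 ⇒ order 1.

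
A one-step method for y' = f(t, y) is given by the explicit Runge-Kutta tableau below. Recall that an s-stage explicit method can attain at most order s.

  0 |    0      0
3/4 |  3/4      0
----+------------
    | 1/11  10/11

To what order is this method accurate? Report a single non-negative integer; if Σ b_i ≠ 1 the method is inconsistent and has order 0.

1

b = (1/11, 10/11)
c = (0, 3/4)
Σ b_i: 1/11·1 + 10/11·1 = 1 ✓
b·c: 10/11·3/4 = 15/22 ≠ 1/2 ⇒ order 1.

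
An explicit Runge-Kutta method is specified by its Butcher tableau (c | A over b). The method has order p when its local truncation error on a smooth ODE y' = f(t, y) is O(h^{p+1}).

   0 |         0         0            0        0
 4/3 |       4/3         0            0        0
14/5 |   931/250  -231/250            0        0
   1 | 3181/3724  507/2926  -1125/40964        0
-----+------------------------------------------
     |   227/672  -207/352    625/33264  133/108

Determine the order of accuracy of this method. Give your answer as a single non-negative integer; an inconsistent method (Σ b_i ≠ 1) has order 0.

4

b = (227/672, -207/352, 625/33264, 133/108)
c = (0, 4/3, 14/5, 1)
Ac = (0, 0, -154/125, 41/266)
Σ b_i: 227/672·1 + (-207/352)·1 + 625/33264·1 + 133/108·1 = 1 ✓
b·c: (-207/352)·4/3 + 625/33264·14/5 + 133/108·1 = 1/2 ✓
b·c²: (-207/352)·16/9 + 625/33264·196/25 + 133/108·1 = 1/3 ✓
b·Ac: 625/33264·(-154/125) + 133/108·41/266 = 1/6 ✓
b·c³: (-207/352)·64/27 + 625/33264·2744/125 + 133/108·1 = 1/4 ✓
b·(c∘Ac): 625/33264·(-2156/625) + 133/108·41/266 = 1/8 ✓
b·Ac²: 625/33264·(-616/375) + 133/108·37/399 = 1/12 ✓
b·A²c: 133/108·9/266 = 1/24 ✓; 4 stages ⇒ order 4.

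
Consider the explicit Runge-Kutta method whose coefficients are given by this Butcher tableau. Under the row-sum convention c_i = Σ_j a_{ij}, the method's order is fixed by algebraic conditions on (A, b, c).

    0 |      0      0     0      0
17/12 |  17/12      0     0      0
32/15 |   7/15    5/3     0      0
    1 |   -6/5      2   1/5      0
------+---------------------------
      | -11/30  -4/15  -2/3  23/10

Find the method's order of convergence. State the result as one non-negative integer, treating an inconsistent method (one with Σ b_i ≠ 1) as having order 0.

2

b = (-11/30, -4/15, -2/3, 23/10)
c = (0, 17/12, 32/15, 1)
Ac = (0, 0, 85/36, 163/50)
Σ b_i: (-11/30)·1 + (-4/15)·1 + (-2/3)·1 + 23/10·1 = 1 ✓
b·c: (-4/15)·17/12 + (-2/3)·32/15 + 23/10·1 = 1/2 ✓
b·c²: (-4/15)·289/144 + (-2/3)·1024/225 + 23/10·1 = -3427/2700 ≠ 1/3 ⇒ order 2.
b·Ac: (-2/3)·85/36 + 23/10·163/50 = 79973/13500 ≠ 1/6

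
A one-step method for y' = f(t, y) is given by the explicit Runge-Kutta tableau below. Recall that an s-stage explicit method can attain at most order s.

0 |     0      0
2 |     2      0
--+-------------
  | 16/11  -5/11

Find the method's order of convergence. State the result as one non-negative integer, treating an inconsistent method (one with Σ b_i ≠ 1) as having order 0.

b = (16/11, -5/11)
c = (0, 2)
Σ b_i: 16/11·1 + (-5/11)·1 = 1 ✓
b·c: (-5/11)·2 = -10/11 ≠ 1/2 ⇒ order 1.

1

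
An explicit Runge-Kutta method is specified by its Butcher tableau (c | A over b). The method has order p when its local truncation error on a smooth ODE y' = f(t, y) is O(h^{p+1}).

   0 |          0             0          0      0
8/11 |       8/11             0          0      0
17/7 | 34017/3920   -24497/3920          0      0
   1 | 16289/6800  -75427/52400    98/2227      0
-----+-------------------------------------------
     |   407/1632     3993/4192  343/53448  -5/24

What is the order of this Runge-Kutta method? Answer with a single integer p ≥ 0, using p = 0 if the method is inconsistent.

b = (407/1632, 3993/4192, 343/53448, -5/24)
c = (0, 8/11, 17/7, 1)
Ac = (0, 0, -2227/490, -47/50)
Σ b_i: 407/1632·1 + 3993/4192·1 + 343/53448·1 + (-5/24)·1 = 1 ✓
b·c: 3993/4192·8/11 + 343/53448·17/7 + (-5/24)·1 = 1/2 ✓
b·c²: 3993/4192·64/121 + 343/53448·289/49 + (-5/24)·1 = 1/3 ✓
b·Ac: 343/53448·(-2227/490) + (-5/24)·(-47/50) = 1/6 ✓
b·c³: 3993/4192·512/1331 + 343/53448·4913/343 + (-5/24)·1 = 1/4 ✓
b·(c∘Ac): 343/53448·(-37859/3430) + (-5/24)·(-47/50) = 1/8 ✓
b·Ac²: 343/53448·(-8908/2695) + (-5/24)·(-138/275) = 1/12 ✓
b·A²c: (-5/24)·(-1/5) = 1/24 ✓; 4 stages ⇒ order 4.

4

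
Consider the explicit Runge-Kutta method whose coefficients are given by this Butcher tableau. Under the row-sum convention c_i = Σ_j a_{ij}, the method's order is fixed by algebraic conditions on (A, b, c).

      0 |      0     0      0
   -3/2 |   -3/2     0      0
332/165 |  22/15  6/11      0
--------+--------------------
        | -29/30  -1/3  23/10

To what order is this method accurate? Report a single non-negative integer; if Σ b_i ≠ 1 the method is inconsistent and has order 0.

b = (-29/30, -1/3, 23/10)
c = (0, -3/2, 332/165)
Ac = (0, 0, -9/11)
Σ b_i: (-29/30)·1 + (-1/3)·1 + 23/10·1 = 1 ✓
b·c: (-1/3)·(-3/2) + 23/10·332/165 = 8461/1650 ≠ 1/2 ⇒ order 1.

1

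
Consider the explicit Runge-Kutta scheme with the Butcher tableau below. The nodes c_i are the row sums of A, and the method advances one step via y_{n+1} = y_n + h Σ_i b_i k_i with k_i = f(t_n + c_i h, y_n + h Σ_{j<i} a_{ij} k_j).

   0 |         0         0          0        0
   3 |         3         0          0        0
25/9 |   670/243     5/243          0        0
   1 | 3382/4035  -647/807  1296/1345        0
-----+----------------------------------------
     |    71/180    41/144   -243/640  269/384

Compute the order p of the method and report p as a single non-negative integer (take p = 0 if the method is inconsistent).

b = (71/180, 41/144, -243/640, 269/384)
c = (0, 3, 25/9, 1)
Ac = (0, 0, 5/81, 73/269)
Σ b_i: 71/180·1 + 41/144·1 + (-243/640)·1 + 269/384·1 = 1 ✓
b·c: 41/144·3 + (-243/640)·25/9 + 269/384·1 = 1/2 ✓
b·c²: 41/144·9 + (-243/640)·625/81 + 269/384·1 = 1/3 ✓
b·Ac: (-243/640)·5/81 + 269/384·73/269 = 1/6 ✓
b·c³: 41/144·27 + (-243/640)·15625/729 + 269/384·1 = 1/4 ✓
b·(c∘Ac): (-243/640)·125/729 + 269/384·73/269 = 1/8 ✓
b·Ac²: (-243/640)·5/27 + 269/384·59/269 = 1/12 ✓
b·A²c: 269/384·16/269 = 1/24 ✓; 4 stages ⇒ order 4.

4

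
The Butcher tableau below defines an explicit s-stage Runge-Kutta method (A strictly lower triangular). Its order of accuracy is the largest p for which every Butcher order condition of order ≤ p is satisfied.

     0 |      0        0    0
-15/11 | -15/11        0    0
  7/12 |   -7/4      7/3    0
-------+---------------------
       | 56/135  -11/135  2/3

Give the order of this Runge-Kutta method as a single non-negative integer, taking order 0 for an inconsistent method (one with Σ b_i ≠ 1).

2

b = (56/135, -11/135, 2/3)
c = (0, -15/11, 7/12)
Ac = (0, 0, -35/11)
Σ b_i: 56/135·1 + (-11/135)·1 + 2/3·1 = 1 ✓
b·c: (-11/135)·(-15/11) + 2/3·7/12 = 1/2 ✓
b·c²: (-11/135)·225/121 + 2/3·49/144 = 179/2376 ≠ 1/3 ⇒ order 2.
b·Ac: 2/3·(-35/11) = -70/33 ≠ 1/6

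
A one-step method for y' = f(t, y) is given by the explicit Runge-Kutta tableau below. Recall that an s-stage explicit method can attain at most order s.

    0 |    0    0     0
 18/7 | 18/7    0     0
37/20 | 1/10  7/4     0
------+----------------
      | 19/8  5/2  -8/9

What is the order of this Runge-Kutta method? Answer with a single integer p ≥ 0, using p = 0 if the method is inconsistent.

0

b = (19/8, 5/2, -8/9)
c = (0, 18/7, 37/20)
Ac = (0, 0, 9/2)
Σ b_i: 19/8·1 + 5/2·1 + (-8/9)·1 = 287/72 ≠ 1 ⇒ order 0.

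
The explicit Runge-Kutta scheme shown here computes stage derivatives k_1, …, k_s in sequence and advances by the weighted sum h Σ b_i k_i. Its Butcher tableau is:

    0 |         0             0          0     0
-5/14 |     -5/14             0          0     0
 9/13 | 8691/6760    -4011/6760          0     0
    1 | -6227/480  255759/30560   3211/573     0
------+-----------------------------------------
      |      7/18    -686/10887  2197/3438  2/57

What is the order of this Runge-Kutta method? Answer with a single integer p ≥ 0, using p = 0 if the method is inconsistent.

4

b = (7/18, -686/10887, 2197/3438, 2/57)
c = (0, -5/14, 9/13, 1)
Ac = (0, 0, 573/2704, 57/64)
Σ b_i: 7/18·1 + (-686/10887)·1 + 2197/3438·1 + 2/57·1 = 1 ✓
b·c: (-686/10887)·(-5/14) + 2197/3438·9/13 + 2/57·1 = 1/2 ✓
b·c²: (-686/10887)·25/196 + 2197/3438·81/169 + 2/57·1 = 1/3 ✓
b·Ac: 2197/3438·573/2704 + 2/57·57/64 = 1/6 ✓
b·c³: (-686/10887)·(-125/2744) + 2197/3438·729/2197 + 2/57·1 = 1/4 ✓
b·(c∘Ac): 2197/3438·5157/35152 + 2/57·57/64 = 1/8 ✓
b·Ac²: 2197/3438·(-2865/37856) + 2/57·3363/896 = 1/12 ✓
b·A²c: 2/57·19/16 = 1/24 ✓; 4 stages ⇒ order 4.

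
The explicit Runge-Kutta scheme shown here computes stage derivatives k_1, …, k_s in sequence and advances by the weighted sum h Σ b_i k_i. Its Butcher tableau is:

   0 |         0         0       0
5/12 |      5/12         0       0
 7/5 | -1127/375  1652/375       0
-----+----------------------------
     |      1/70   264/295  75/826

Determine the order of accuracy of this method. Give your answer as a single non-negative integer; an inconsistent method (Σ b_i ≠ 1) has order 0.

b = (1/70, 264/295, 75/826)
c = (0, 5/12, 7/5)
Ac = (0, 0, 413/225)
Σ b_i: 1/70·1 + 264/295·1 + 75/826·1 = 1 ✓
b·c: 264/295·5/12 + 75/826·7/5 = 1/2 ✓
b·c²: 264/295·25/144 + 75/826·49/25 = 1/3 ✓
b·Ac: 75/826·413/225 = 1/6 ✓; 3 stages ⇒ order 3.

3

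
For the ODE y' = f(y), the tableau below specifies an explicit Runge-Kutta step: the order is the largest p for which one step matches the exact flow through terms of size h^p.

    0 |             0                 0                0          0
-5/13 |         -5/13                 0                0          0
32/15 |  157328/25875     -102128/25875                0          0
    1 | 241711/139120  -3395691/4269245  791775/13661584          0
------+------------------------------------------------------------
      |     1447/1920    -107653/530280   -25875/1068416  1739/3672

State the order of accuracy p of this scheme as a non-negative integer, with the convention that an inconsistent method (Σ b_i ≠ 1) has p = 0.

b = (1447/1920, -107653/530280, -25875/1068416, 1739/3672)
c = (0, -5/13, 32/15, 1)
Ac = (0, 0, 7856/5175, 747/1739)
Σ b_i: 1447/1920·1 + (-107653/530280)·1 + (-25875/1068416)·1 + 1739/3672·1 = 1 ✓
b·c: (-107653/530280)·(-5/13) + (-25875/1068416)·32/15 + 1739/3672·1 = 1/2 ✓
b·c²: (-107653/530280)·25/169 + (-25875/1068416)·1024/225 + 1739/3672·1 = 1/3 ✓
b·Ac: (-25875/1068416)·7856/5175 + 1739/3672·747/1739 = 1/6 ✓
b·c³: (-107653/530280)·(-125/2197) + (-25875/1068416)·32768/3375 + 1739/3672·1 = 1/4 ✓
b·(c∘Ac): (-25875/1068416)·251392/77625 + 1739/3672·747/1739 = 1/8 ✓
b·Ac²: (-25875/1068416)·(-7856/13455) + 1739/3672·3303/22607 = 1/12 ✓
b·A²c: 1739/3672·153/1739 = 1/24 ✓; 4 stages ⇒ order 4.

4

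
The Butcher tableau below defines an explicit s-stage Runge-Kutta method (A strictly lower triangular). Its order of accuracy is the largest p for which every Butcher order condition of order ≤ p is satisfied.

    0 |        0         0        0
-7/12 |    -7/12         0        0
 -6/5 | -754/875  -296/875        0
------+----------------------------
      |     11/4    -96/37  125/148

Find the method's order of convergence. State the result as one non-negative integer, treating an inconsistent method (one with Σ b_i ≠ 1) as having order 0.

3

b = (11/4, -96/37, 125/148)
c = (0, -7/12, -6/5)
Ac = (0, 0, 74/375)
Σ b_i: 11/4·1 + (-96/37)·1 + 125/148·1 = 1 ✓
b·c: (-96/37)·(-7/12) + 125/148·(-6/5) = 1/2 ✓
b·c²: (-96/37)·49/144 + 125/148·36/25 = 1/3 ✓
b·Ac: 125/148·74/375 = 1/6 ✓; 3 stages ⇒ order 3.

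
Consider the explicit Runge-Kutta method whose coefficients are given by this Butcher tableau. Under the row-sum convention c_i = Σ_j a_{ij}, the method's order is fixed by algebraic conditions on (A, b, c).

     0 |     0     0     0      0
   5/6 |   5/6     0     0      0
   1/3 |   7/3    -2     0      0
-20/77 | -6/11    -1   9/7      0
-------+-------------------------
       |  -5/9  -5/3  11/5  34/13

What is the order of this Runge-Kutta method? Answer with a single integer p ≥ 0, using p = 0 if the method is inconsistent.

b = (-5/9, -5/3, 11/5, 34/13)
c = (0, 5/6, 1/3, -20/77)
Ac = (0, 0, -5/3, -17/42)
Σ b_i: (-5/9)·1 + (-5/3)·1 + 11/5·1 + 34/13·1 = 1517/585 ≠ 1 ⇒ order 0.

0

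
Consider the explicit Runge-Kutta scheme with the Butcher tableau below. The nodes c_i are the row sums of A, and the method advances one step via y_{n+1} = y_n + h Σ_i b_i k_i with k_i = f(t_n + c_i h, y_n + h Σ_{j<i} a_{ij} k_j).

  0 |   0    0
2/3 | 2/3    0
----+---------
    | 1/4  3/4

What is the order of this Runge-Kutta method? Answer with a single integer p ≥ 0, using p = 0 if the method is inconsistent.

b = (1/4, 3/4)
c = (0, 2/3)
Σ b_i: 1/4·1 + 3/4·1 = 1 ✓
b·c: 3/4·2/3 = 1/2 ✓; 2 stages ⇒ order 2.

2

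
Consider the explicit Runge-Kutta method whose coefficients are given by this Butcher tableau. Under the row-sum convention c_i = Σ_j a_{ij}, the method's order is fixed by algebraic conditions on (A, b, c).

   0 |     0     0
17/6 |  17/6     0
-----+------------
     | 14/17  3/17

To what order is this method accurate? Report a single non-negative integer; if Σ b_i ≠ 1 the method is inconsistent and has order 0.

b = (14/17, 3/17)
c = (0, 17/6)
Σ b_i: 14/17·1 + 3/17·1 = 1 ✓
b·c: 3/17·17/6 = 1/2 ✓; 2 stages ⇒ order 2.

2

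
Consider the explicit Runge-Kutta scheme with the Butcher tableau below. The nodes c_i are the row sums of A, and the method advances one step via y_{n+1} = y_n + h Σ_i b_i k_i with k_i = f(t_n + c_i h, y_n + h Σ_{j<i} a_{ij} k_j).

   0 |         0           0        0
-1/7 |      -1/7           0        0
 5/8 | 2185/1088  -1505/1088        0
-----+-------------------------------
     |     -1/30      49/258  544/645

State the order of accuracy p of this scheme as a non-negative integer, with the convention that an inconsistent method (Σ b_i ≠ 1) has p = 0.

3

b = (-1/30, 49/258, 544/645)
c = (0, -1/7, 5/8)
Ac = (0, 0, 215/1088)
Σ b_i: (-1/30)·1 + 49/258·1 + 544/645·1 = 1 ✓
b·c: 49/258·(-1/7) + 544/645·5/8 = 1/2 ✓
b·c²: 49/258·1/49 + 544/645·25/64 = 1/3 ✓
b·Ac: 544/645·215/1088 = 1/6 ✓; 3 stages ⇒ order 3.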